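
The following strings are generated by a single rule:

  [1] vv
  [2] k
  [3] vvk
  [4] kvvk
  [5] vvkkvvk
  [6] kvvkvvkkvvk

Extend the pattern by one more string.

Each term (from the third on) is the two preceding terms concatenated in order: term 3 = vv·k = vvk.
So term 7 is vvkkvvk·kvvkvvkkvvk.

vvkkvvkkvvkvvkkvvk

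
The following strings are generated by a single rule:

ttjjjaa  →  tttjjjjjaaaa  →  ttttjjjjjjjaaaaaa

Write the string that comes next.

Reading off run lengths: t runs 2, 3, 4; j runs 3, 5, 7; a runs 2, 4, 6 — each is linear in n (n = 1, 2, …).
At n = 4 the blocks have lengths 5, 9, 8.

tttttjjjjjjjjjaaaaaaaa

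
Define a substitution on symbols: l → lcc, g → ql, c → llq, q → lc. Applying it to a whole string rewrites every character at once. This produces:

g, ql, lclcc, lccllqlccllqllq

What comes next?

lccllqllqlcclcclclccllqllqlcclcclclcclcclc

Replace each of the 15 characters of lccllqlccllqllq in place — lcc llq llq lcc lcc lc lcc llq llq lcc lcc lc lcc lcc lc — and concatenate.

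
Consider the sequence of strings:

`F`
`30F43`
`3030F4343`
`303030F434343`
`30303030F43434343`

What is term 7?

Every step adds 30 to the front and 43 to the end of the previous string.
From 30303030F43434343, 2 further steps: 30303030F43434343 → 3030303030F4343434343 → (answer).

303030303030F434343434343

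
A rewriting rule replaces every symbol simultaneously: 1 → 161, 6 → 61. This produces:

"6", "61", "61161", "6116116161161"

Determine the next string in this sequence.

Replace each of the 13 characters of 6116116161161 in place — 61 161 161 61 161 161 61 161 61 161 161 61 161 — and concatenate.

6116116161161161611616116116161161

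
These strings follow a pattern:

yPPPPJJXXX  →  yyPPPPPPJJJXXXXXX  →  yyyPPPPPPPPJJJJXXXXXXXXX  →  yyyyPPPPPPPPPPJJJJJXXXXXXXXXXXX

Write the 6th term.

yyyyyyPPPPPPPPPPPPPPJJJJJJJXXXXXXXXXXXXXXXXXX

Each string has the form y^{n} P^{2n+2} J^{n+1} X^{3n} (n = 1, 2, …).
For term 6, n = 6, so the run lengths are 6, 14, 7, 18.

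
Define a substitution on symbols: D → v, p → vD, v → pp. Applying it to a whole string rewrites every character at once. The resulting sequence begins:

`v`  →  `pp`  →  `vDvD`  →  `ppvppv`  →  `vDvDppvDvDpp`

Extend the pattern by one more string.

ppvppvvDvDppvppvvDvD

Apply φ to vDvDppvDvDpp symbol by symbol: v→pp, D→v, v→pp, D→v, p→vD, p→vD, v→pp, D→v, v→pp, D→v, p→vD, p→vD; joined: pp v pp v vD vD pp v pp v vD vD.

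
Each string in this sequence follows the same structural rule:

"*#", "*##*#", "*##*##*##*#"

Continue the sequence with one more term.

Each string is two copies of the previous one joined by '#'.
Doubling *##*##*##*# with '#' between the halves:

*##*##*##*##*##*##*##*#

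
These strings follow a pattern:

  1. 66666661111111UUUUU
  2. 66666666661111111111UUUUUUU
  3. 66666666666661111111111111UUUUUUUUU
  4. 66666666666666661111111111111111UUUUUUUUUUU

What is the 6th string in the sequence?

66666666666666666666661111111111111111111111UUUUUUUUUUUUUUU

The n-th term is 3n-2 6's then 3n-2 1's then 2n-1 U's, where the shown terms are n = 3, 4, 5, 6.
At n = 8 the blocks have lengths 22, 22, 15.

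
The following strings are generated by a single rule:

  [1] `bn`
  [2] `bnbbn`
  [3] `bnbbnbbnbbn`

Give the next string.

bnbbnbbnbbnbbnbbnbbnbbn

Every step duplicates the string with 'b' between the halves.
One more doubling of bnbbnbbnbbn gives the answer.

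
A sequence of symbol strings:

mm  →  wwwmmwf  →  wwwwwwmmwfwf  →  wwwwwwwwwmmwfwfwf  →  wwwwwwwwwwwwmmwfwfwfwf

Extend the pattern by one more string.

wwwwwwwwwwwwwwwmmwfwfwfwfwf

Each term wraps the previous one in www on the left and wf on the right.
One more step from wwwwwwwwwwwwmmwfwfwfwf gives the answer.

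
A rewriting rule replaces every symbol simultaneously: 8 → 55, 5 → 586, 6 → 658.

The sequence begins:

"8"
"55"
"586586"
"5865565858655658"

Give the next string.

58655658586586658586555865565858658665858655

Replace each of the 16 characters of 5865565858655658 in place — 586 55 658 586 586 658 586 55 586 55 658 586 586 658 586 55 — and concatenate.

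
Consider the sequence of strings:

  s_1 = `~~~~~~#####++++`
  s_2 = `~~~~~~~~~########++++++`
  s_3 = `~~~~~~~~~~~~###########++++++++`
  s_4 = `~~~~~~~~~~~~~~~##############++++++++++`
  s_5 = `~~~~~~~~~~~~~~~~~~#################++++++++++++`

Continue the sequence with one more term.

Term n consists of 3n+3 ~'s, followed by 3n+2 #'s, followed by 2n+2 +'s (n = 1, 2, …).
At n = 6 the blocks have lengths 21, 20, 14.

~~~~~~~~~~~~~~~~~~~~~####################++++++++++++++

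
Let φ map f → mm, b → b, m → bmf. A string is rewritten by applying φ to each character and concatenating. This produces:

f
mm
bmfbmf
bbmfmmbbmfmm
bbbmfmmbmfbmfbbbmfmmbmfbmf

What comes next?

Rewriting the 26 symbols of bbbmfmmbmfbmfbbbmfmmbmfbmf one by one yields b b b bmf mm bmf bmf b bmf mm b bmf mm b b b bmf mm bmf bmf b bmf mm b bmf mm; concatenated:

bbbbmfmmbmfbmfbbmfmmbbmfmmbbbbmfmmbmfbmfbbmfmmbbmfmm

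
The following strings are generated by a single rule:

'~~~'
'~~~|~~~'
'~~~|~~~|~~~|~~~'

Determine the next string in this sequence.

Each string is two copies of the previous one joined by '|'.
Doubling ~~~|~~~|~~~|~~~ with '|' between the halves:

~~~|~~~|~~~|~~~|~~~|~~~|~~~|~~~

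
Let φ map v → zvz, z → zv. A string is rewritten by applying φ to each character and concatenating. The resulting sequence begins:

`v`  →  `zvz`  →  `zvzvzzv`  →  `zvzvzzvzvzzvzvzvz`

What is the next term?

Replace each of the 17 characters of zvzvzzvzvzzvzvzvz in place — zv zvz zv zvz zv zv zvz zv zvz zv zv zvz zv zvz zv zvz zv — and concatenate.

zvzvzzvzvzzvzvzvzzvzvzzvzvzvzzvzvzzvzvzzv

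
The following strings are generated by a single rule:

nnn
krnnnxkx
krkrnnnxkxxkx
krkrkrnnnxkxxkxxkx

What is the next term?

s(k+1) = kr·s(k)·xkx, so each term gains kr as a prefix and xkx as a suffix.
One more step from krkrkrnnnxkxxkxxkx gives the answer.

krkrkrkrnnnxkxxkxxkxxkx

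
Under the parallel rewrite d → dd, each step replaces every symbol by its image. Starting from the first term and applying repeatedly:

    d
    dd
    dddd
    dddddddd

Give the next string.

dddddddddddddddd

Expanding dddddddd: d→dd, d→dd, d→dd, d→dd, d→dd, d→dd, d→dd, d→dd. Concatenated: dd dd dd dd dd dd dd dd.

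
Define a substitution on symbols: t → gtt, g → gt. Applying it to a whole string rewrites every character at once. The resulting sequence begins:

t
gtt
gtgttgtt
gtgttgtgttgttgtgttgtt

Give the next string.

Replace each of the 21 characters of gtgttgtgttgttgtgttgtt in place — gt gtt gt gtt gtt gt gtt gt gtt gtt gt gtt gtt gt gtt gt gtt gtt gt gtt gtt — and concatenate.

gtgttgtgttgttgtgttgtgttgttgtgttgttgtgttgtgttgttgtgttgtt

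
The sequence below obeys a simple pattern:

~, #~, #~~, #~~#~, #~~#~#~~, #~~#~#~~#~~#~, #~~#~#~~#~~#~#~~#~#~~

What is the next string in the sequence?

#~~#~#~~#~~#~#~~#~#~~#~~#~#~~#~~#~

Each term (from the third on) is the previous term followed by the one before it: term 3 = #~·~ = #~~.
So term 8 is #~~#~#~~#~~#~#~~#~#~~·#~~#~#~~#~~#~.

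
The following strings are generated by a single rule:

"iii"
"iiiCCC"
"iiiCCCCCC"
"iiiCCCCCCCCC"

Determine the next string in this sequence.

iiiCCCCCCCCCCCC

Each term is the previous one with CCC appended.
One more step from iiiCCCCCCCCC gives the answer.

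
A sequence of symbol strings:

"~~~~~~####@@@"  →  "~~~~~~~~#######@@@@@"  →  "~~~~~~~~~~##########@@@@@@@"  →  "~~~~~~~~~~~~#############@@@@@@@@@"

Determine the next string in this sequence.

~~~~~~~~~~~~~~################@@@@@@@@@@@

Each string has the form ~^{2n+2} #^{3n-2} @^{2n-1}, where the shown terms are n = 2, 3, 4, 5.
Setting n = 6 gives 14, 16, 11 characters in each block.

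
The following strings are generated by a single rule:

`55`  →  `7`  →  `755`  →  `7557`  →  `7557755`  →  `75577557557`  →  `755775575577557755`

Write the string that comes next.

75577557557755775575577557557

Each term (from the third on) is the previous term followed by the one before it: term 3 = 7·55 = 755.
So term 8 is 755775575577557755·75577557557.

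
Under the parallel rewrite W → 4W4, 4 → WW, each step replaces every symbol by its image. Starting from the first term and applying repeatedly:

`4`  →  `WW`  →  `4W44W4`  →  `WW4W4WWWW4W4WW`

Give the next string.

Applying the rule to each of the 14 symbols of WW4W4WWWW4W4WW gives the pieces 4W4 4W4 WW 4W4 WW 4W4 4W4 4W4 4W4 WW 4W4 WW 4W4 4W4, which concatenate to the answer.

4W44W4WW4W4WW4W44W44W44W4WW4W4WW4W44W4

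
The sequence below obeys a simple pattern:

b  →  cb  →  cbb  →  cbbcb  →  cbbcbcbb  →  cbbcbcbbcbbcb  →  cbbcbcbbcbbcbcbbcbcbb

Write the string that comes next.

cbbcbcbbcbbcbcbbcbcbbcbbcbcbbcbbcb

From term 3 onward, concatenate the last term with the second-to-last: cb·b = cbb, cbb·cb = cbbcb, …
The next term joins cbbcbcbbcbbcbcbbcbcbb and cbbcbcbbcbbcb.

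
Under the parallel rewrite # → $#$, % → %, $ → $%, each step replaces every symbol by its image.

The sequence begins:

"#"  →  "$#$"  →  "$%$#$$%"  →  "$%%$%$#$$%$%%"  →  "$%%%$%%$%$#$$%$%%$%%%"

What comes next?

Rewriting the 21 symbols of $%%%$%%$%$#$$%$%%$%%% one by one yields $% % % % $% % % $% % $% $#$ $% $% % $% % % $% % % %; concatenated:

$%%%%$%%%$%%$%$#$$%$%%$%%%$%%%%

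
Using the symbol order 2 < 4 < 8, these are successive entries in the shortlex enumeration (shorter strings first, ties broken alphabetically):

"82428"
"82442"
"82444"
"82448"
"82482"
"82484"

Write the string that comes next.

Treat 82484 as a base-3 numeral over the given alphabet and add one, carrying through any trailing 8's.

82488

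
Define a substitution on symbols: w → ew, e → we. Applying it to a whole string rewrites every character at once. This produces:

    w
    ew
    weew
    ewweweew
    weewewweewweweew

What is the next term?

ewweweewweewewweweewewweewweweew

Applying the rule to each of the 16 symbols of weewewweewweweew gives the pieces ew we we ew we ew ew we we ew ew we ew we we ew, which concatenate to the answer.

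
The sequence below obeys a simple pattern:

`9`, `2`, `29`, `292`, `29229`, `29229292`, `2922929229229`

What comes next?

From term 3 onward, concatenate the last term with the second-to-last: 2·9 = 29, 29·2 = 292, …
Continuing: 2922929229229 · 29229292 gives term 8.

292292922922929229292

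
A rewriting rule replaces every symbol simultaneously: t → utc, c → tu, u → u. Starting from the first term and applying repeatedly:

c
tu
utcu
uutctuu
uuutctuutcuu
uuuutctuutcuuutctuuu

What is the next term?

φ(uuuutctuutcuuutctuuu) expands symbol-by-symbol to u u u u utc tu utc u u utc tu u u u utc tu utc u u u; joining the 20 pieces gives the next term.

uuuuutctuutcuuutctuuuuutctuutcuuu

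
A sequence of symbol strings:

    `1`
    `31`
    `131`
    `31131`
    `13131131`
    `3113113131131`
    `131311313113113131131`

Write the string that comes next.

Each term (from the third on) is the two preceding terms concatenated in order: term 3 = 1·31 = 131.
The next term joins 3113113131131 and 131311313113113131131.

3113113131131131311313113113131131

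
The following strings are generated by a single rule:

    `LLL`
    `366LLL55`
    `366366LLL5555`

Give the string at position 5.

366366366366LLL55555555

Each term wraps the previous one in 366 on the left and 55 on the right.
From 366366LLL5555, 2 further steps: 366366LLL5555 → 366366366LLL555555 → (answer).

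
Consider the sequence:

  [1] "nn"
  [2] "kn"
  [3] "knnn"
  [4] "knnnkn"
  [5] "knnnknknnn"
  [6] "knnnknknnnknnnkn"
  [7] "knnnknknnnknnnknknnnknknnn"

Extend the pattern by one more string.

knnnknknnnknnnknknnnknknnnknnnknknnnknnnkn

Each term (from the third on) is the previous term followed by the one before it: term 3 = kn·nn = knnn.
The next term joins knnnknknnnknnnknknnnknknnn and knnnknknnnknnnkn.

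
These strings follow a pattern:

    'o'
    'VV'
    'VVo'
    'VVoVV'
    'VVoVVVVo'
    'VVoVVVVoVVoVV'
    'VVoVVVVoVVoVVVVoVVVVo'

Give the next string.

Each term (from the third on) is the previous term followed by the one before it: term 3 = VV·o = VVo.
So term 8 is VVoVVVVoVVoVVVVoVVVVo·VVoVVVVoVVoVV.

VVoVVVVoVVoVVVVoVVVVoVVoVVVVoVVoVV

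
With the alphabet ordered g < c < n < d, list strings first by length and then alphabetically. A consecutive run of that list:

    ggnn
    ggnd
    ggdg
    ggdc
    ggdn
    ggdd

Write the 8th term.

gcgc

Continuing the enumeration 2 steps past ggdd: ggdd → gcgg → (answer).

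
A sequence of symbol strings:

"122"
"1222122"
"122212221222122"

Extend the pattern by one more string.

1222122212221222122212221222122

s(k+1) = s(k)·2·s(k) — each term doubles the last with '2' between the halves.
One more doubling of 122212221222122 gives the answer.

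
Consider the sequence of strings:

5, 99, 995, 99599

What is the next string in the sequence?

This is a Fibonacci-style word recurrence s(k) = s(k−1)·s(k−2): e.g. 99·5 = 995.
So term 5 is 99599·995.

99599995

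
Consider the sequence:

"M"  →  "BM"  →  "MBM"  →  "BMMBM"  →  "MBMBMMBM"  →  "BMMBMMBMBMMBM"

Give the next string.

MBMBMMBMBMMBMMBMBMMBM

Each term (from the third on) is the two preceding terms concatenated in order: term 3 = M·BM = MBM.
So term 7 is MBMBMMBM·BMMBMMBMBMMBM.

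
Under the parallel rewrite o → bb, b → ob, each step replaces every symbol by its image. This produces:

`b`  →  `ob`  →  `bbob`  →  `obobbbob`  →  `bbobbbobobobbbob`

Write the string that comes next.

Rewriting the 16 symbols of bbobbbobobobbbob one by one yields ob ob bb ob ob ob bb ob bb ob bb ob ob ob bb ob; concatenated:

obobbbobobobbbobbbobbbobobobbbob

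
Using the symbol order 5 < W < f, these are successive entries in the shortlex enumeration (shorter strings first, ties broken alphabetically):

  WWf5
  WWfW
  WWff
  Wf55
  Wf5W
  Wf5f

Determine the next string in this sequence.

The successor of Wf5f increments the rightmost position that isn't already f and resets every position after it to 5.

WfW5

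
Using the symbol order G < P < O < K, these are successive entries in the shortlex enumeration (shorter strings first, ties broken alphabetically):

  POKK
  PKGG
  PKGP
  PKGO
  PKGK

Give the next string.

Find the rightmost character of PKGK below K, bump it to the next letter, and reset everything to its right to G.

PKPG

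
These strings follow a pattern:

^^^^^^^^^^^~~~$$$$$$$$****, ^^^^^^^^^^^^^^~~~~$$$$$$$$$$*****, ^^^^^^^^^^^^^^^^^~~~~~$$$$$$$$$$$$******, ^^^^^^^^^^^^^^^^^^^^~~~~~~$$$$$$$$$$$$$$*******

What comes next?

The n-th term is 3n+2 ^'s then n ~'s then 2n+2 $'s then n+1 *'s, where the shown terms are n = 3, 4, 5, 6.
At n = 7 the blocks have lengths 23, 7, 16, 8.

^^^^^^^^^^^^^^^^^^^^^^^~~~~~~~$$$$$$$$$$$$$$$$********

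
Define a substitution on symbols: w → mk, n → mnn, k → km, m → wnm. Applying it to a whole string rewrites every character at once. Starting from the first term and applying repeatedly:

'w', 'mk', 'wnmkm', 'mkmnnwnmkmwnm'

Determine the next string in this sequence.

Applying the rule to each of the 13 symbols of mkmnnwnmkmwnm gives the pieces wnm km wnm mnn mnn mk mnn wnm km wnm mk mnn wnm, which concatenate to the answer.

wnmkmwnmmnnmnnmkmnnwnmkmwnmmkmnnwnm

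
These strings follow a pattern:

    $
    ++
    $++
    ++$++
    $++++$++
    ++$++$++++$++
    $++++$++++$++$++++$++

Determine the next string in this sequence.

++$++$++++$++$++++$++++$++$++++$++

This is a Fibonacci-style word recurrence s(k) = s(k−2)·s(k−1): e.g. $·++ = $++.
So term 8 is ++$++$++++$++·$++++$++++$++$++++$++.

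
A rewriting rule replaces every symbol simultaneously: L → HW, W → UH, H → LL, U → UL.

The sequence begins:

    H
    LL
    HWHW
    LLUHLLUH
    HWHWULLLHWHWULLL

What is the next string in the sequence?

Rewriting the 16 symbols of HWHWULLLHWHWULLL one by one yields LL UH LL UH UL HW HW HW LL UH LL UH UL HW HW HW; concatenated:

LLUHLLUHULHWHWHWLLUHLLUHULHWHWHW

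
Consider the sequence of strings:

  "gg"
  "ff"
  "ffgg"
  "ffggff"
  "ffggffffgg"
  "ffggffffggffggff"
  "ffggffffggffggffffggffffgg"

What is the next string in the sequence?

Each term (from the third on) is the previous term followed by the one before it: term 3 = ff·gg = ffgg.
The next term joins ffggffffggffggffffggffffgg and ffggffffggffggff.

ffggffffggffggffffggffffggffggffffggffggff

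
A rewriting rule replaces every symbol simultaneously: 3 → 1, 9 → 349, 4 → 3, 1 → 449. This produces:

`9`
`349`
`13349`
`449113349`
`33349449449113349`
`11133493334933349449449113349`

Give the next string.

Rewriting the 29 symbols of 11133493334933349449449113349 one by one yields 449 449 449 1 1 3 349 1 1 1 3 349 1 1 1 3 349 3 3 349 3 3 349 449 449 1 1 3 349; concatenated:

449449449113349111334911133493334933349449449113349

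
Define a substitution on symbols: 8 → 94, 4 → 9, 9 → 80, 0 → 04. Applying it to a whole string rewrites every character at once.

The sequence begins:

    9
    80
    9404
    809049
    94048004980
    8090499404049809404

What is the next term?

Applying the rule to each of the 19 symbols of 8090499404049809404 gives the pieces 94 04 80 04 9 80 80 9 04 9 04 9 80 94 04 80 9 04 9, which concatenate to the answer.

94048004980809049049809404809049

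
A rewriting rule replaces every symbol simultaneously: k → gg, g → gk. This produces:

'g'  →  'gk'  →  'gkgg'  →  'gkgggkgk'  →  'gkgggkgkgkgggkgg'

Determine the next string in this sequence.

gkgggkgkgkgggkgggkgggkgkgkgggkgk

φ(gkgggkgkgkgggkgg) expands symbol-by-symbol to gk gg gk gk gk gg gk gg gk gg gk gk gk gg gk gk; joining the 16 pieces gives the next term.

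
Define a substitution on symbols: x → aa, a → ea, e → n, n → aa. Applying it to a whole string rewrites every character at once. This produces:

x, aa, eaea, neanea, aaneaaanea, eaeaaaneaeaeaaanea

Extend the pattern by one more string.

neaneaeaeaaaneaneaneaeaeaaanea

Replace each of the 18 characters of eaeaaaneaeaeaaanea in place — n ea n ea ea ea aa n ea n ea n ea ea ea aa n ea — and concatenate.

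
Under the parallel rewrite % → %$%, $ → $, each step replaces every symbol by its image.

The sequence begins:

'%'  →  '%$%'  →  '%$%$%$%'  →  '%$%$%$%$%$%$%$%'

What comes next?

%$%$%$%$%$%$%$%$%$%$%$%$%$%$%$%

Applying the rule to each of the 15 symbols of %$%$%$%$%$%$%$% gives the pieces %$% $ %$% $ %$% $ %$% $ %$% $ %$% $ %$% $ %$%, which concatenate to the answer.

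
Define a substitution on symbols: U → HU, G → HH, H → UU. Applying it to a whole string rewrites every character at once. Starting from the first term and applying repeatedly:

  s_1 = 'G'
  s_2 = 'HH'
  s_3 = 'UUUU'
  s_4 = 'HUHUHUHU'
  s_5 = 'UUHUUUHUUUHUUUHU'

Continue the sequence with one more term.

Rewriting the 16 symbols of UUHUUUHUUUHUUUHU one by one yields HU HU UU HU HU HU UU HU HU HU UU HU HU HU UU HU; concatenated:

HUHUUUHUHUHUUUHUHUHUUUHUHUHUUUHU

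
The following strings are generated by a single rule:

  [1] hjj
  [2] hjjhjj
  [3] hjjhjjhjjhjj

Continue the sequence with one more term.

Every step duplicates the string.
One more doubling of hjjhjjhjjhjj gives the answer.

hjjhjjhjjhjjhjjhjjhjjhjj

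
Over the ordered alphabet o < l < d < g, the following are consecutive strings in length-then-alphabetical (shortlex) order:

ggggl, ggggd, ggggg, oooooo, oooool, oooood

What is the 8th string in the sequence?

Continuing the enumeration 2 steps past oooood: oooood → ooooog → (answer).

oooolo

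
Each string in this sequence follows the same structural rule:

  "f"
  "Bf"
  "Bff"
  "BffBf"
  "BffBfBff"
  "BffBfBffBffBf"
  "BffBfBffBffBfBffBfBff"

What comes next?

Each term (from the third on) is the previous term followed by the one before it: term 3 = Bf·f = Bff.
The next term joins BffBfBffBffBfBffBfBff and BffBfBffBffBf.

BffBfBffBffBfBffBfBffBffBfBffBffBf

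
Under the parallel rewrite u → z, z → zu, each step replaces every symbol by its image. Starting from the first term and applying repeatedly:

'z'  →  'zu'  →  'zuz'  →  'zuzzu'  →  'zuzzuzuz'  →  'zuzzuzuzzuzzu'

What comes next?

zuzzuzuzzuzzuzuzzuzuz

Applying the rule to each of the 13 symbols of zuzzuzuzzuzzu gives the pieces zu z zu zu z zu z zu zu z zu zu z, which concatenate to the answer.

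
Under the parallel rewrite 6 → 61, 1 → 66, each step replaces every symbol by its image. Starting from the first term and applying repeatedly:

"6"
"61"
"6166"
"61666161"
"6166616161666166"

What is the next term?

61666161616661666166616161666161

φ(6166616161666166) expands symbol-by-symbol to 61 66 61 61 61 66 61 66 61 66 61 61 61 66 61 61; joining the 16 pieces gives the next term.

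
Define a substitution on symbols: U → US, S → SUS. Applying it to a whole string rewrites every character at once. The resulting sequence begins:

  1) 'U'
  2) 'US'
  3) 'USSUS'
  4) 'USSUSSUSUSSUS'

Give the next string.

USSUSSUSUSSUSSUSUSSUSUSSUSSUSUSSUS

Applying the rule to each of the 13 symbols of USSUSSUSUSSUS gives the pieces US SUS SUS US SUS SUS US SUS US SUS SUS US SUS, which concatenate to the answer.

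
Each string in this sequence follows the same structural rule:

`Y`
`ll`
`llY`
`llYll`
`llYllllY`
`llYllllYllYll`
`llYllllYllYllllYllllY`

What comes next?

llYllllYllYllllYllllYllYllllYllYll

From term 3 onward, concatenate the last term with the second-to-last: ll·Y = llY, llY·ll = llYll, …
The next term joins llYllllYllYllllYllllY and llYllllYllYll.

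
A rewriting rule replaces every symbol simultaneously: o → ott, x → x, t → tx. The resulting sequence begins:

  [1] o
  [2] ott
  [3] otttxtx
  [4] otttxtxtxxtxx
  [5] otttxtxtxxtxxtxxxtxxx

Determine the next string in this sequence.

φ(otttxtxtxxtxxtxxxtxxx) expands symbol-by-symbol to ott tx tx tx x tx x tx x x tx x x tx x x x tx x x x; joining the 21 pieces gives the next term.

otttxtxtxxtxxtxxxtxxxtxxxxtxxxx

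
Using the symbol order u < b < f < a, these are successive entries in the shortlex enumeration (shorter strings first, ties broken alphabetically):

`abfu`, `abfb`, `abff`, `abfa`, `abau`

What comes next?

abab

Find the rightmost character of abau below a, bump it to the next letter, and reset everything to its right to u.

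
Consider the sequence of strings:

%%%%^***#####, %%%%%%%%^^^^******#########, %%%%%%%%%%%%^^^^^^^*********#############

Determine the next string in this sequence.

Reading off run lengths: % runs 4, 8, 12; ^ runs 1, 4, 7; * runs 3, 6, 9; # runs 5, 9, 13 — each is linear in n (n = 1, 2, …).
At n = 4 the blocks have lengths 16, 10, 12, 17.

%%%%%%%%%%%%%%%%^^^^^^^^^^************#################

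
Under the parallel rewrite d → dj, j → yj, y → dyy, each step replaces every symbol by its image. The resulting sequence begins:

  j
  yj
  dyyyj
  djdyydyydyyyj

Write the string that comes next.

djyjdjdyydyydjdyydyydjdyydyydyyyj

Applying the rule to each of the 13 symbols of djdyydyydyyyj gives the pieces dj yj dj dyy dyy dj dyy dyy dj dyy dyy dyy yj, which concatenate to the answer.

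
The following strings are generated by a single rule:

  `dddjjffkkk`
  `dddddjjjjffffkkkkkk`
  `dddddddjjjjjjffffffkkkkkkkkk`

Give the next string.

Term n consists of 2n+1 d's, followed by 2n j's, followed by 2n f's, followed by 3n k's (n = 1, 2, …).
At n = 4 the blocks have lengths 9, 8, 8, 12.

dddddddddjjjjjjjjffffffffkkkkkkkkkkkk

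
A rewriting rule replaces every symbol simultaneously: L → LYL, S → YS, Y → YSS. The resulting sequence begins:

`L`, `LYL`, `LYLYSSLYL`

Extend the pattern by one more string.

LYLYSSLYLYSSYSYSLYLYSSLYL

Expanding LYLYSSLYL: L→LYL, Y→YSS, L→LYL, Y→YSS, S→YS, S→YS, L→LYL, Y→YSS, L→LYL. Concatenated: LYL YSS LYL YSS YS YS LYL YSS LYL.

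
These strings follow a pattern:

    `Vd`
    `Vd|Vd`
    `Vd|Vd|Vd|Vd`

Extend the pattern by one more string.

Each string is two copies of the previous one joined by '|'.
So the next term is two copies of Vd|Vd|Vd|Vd with '|' between the halves.

Vd|Vd|Vd|Vd|Vd|Vd|Vd|Vd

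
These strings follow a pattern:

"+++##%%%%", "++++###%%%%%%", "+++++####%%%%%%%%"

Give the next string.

Term n consists of n+1 +'s, followed by n #'s, followed by 2n %'s, where the shown terms are n = 2, 3, 4.
For the next term, n = 5, so the run lengths are 6, 5, 10.

++++++#####%%%%%%%%%%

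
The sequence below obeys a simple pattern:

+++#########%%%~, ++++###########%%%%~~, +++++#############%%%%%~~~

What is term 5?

Term n consists of n +'s, followed by 2n+3 #'s, followed by n %'s, followed by n-2 ~'s, where the shown terms are n = 3, 4, 5.
For term 5, n = 7, so the run lengths are 7, 17, 7, 5.

+++++++#################%%%%%%%~~~~~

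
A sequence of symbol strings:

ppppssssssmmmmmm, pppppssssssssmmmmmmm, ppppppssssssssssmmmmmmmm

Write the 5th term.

The n-th term is n+1 p's then 2n s's then n+3 m's, where the shown terms are n = 3, 4, 5.
For term 5, n = 7, so the run lengths are 8, 14, 10.

ppppppppssssssssssssssmmmmmmmmmm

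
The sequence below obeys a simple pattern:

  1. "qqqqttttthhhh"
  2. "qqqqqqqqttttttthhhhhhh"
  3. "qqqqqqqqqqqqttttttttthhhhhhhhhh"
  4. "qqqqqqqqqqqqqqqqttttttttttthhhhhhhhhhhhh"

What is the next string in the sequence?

qqqqqqqqqqqqqqqqqqqqttttttttttttthhhhhhhhhhhhhhhh

Term n consists of 4n q's, followed by 2n+3 t's, followed by 3n+1 h's (n = 1, 2, …).
For the next term, n = 5, so the run lengths are 20, 13, 16.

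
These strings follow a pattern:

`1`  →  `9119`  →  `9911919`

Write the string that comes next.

Each term wraps the previous one in 9 on the left and 19 on the right.
One more step from 9911919 gives the answer.

9991191919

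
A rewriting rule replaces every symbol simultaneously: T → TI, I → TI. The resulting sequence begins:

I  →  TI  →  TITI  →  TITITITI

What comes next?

Rewriting each symbol of TITITITI: T→TI, I→TI, T→TI, I→TI, T→TI, I→TI, T→TI, I→TI, which concatenates to TI TI TI TI TI TI TI TI.

TITITITITITITITI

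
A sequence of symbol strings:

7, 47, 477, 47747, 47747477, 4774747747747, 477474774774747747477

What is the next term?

4774747747747477474774774747747747

From term 3 onward, concatenate the last term with the second-to-last: 47·7 = 477, 477·47 = 47747, …
Continuing: 477474774774747747477 · 4774747747747 gives term 8.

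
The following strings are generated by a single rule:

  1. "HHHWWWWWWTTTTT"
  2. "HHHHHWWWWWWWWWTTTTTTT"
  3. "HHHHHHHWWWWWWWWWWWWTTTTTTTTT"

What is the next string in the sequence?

Each string has the form H^{2n+1} W^{3n+3} T^{2n+3} (n = 1, 2, …).
Setting n = 4 gives 9, 15, 11 characters in each block.

HHHHHHHHHWWWWWWWWWWWWWWWTTTTTTTTTTT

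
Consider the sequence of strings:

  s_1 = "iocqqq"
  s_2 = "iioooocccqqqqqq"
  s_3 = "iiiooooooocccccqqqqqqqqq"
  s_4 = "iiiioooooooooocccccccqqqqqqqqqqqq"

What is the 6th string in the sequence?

iiiiiioooooooooooooooocccccccccccqqqqqqqqqqqqqqqqqq

Each string has the form i^{n} o^{3n-2} c^{2n-1} q^{3n} (n = 1, 2, …).
Setting n = 6 gives 6, 16, 11, 18 characters in each block.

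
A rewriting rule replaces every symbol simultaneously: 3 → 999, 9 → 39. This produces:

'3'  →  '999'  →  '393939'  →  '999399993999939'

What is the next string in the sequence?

Rewriting the 15 symbols of 999399993999939 one by one yields 39 39 39 999 39 39 39 39 999 39 39 39 39 999 39; concatenated:

393939999393939399993939393999939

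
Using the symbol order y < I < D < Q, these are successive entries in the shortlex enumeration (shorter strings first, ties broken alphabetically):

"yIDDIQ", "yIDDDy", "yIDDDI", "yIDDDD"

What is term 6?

Advancing 2 positions from yIDDDD through yIDDDD → yIDDDQ reaches term 6.

yIDDQy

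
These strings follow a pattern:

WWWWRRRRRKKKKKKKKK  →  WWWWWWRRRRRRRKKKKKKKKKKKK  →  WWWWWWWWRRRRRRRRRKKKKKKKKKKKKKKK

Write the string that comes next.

The n-th term is 2n W's then 2n+1 R's then 3n+3 K's, where the shown terms are n = 2, 3, 4.
Setting n = 5 gives 10, 11, 18 characters in each block.

WWWWWWWWWWRRRRRRRRRRRKKKKKKKKKKKKKKKKKK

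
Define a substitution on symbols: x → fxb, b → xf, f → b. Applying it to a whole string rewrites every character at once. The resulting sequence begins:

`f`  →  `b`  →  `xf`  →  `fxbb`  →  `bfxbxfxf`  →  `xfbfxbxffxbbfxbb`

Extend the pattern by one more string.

fxbbxfbfxbxffxbbbfxbxfxfbfxbxfxf

Replace each of the 16 characters of xfbfxbxffxbbfxbb in place — fxb b xf b fxb xf fxb b b fxb xf xf b fxb xf xf — and concatenate.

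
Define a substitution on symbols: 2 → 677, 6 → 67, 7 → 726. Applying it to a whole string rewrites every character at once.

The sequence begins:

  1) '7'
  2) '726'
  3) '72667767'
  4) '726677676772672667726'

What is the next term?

7266776767726726677266772672667767726677676772672667767

Replace each of the 21 characters of 726677676772672667726 in place — 726 677 67 67 726 726 67 726 67 726 726 677 67 726 677 67 67 726 726 677 67 — and concatenate.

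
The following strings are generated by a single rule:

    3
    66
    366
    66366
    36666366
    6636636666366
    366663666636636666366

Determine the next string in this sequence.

6636636666366366663666636636666366

Each term (from the third on) is the two preceding terms concatenated in order: term 3 = 3·66 = 366.
So term 8 is 6636636666366·366663666636636666366.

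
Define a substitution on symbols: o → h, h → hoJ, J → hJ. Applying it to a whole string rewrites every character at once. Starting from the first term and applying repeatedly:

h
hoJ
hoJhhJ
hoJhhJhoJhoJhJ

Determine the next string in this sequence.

hoJhhJhoJhoJhJhoJhhJhoJhhJhoJhJ

Applying the rule to each of the 14 symbols of hoJhhJhoJhoJhJ gives the pieces hoJ h hJ hoJ hoJ hJ hoJ h hJ hoJ h hJ hoJ hJ, which concatenate to the answer.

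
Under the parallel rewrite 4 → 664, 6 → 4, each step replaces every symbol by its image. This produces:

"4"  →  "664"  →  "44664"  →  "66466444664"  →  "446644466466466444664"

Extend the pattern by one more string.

6646644466466466444664446644466466466444664

Applying the rule to each of the 21 symbols of 446644466466466444664 gives the pieces 664 664 4 4 664 664 664 4 4 664 4 4 664 4 4 664 664 664 4 4 664, which concatenate to the answer.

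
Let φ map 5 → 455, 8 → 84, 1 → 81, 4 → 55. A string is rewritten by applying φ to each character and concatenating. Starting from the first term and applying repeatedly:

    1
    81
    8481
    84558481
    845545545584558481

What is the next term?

Replace each of the 18 characters of 845545545584558481 in place — 84 55 455 455 55 455 455 55 455 455 84 55 455 455 84 55 84 81 — and concatenate.

84554554555545545555455455845545545584558481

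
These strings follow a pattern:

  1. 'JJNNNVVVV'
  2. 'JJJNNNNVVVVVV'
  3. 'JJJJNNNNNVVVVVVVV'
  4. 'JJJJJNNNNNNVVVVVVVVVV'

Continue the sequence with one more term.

The n-th term is n J's then n+1 N's then 2n V's, where the shown terms are n = 2, 3, 4, 5.
At n = 6 the blocks have lengths 6, 7, 12.

JJJJJJNNNNNNNVVVVVVVVVVVV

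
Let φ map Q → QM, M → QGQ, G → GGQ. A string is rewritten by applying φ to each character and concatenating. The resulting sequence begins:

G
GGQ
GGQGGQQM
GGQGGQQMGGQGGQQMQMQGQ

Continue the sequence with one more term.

Rewriting the 21 symbols of GGQGGQQMGGQGGQQMQMQGQ one by one yields GGQ GGQ QM GGQ GGQ QM QM QGQ GGQ GGQ QM GGQ GGQ QM QM QGQ QM QGQ QM GGQ QM; concatenated:

GGQGGQQMGGQGGQQMQMQGQGGQGGQQMGGQGGQQMQMQGQQMQGQQMGGQQM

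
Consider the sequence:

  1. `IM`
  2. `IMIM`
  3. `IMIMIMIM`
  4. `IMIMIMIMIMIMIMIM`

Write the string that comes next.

s(k+1) = s(k)·s(k) — each term doubles the last.
Doubling IMIMIMIMIMIMIMIM:

IMIMIMIMIMIMIMIMIMIMIMIMIMIMIMIM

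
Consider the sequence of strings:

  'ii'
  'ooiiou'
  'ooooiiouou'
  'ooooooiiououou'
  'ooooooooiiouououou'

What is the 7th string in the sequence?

ooooooooooooiiouououououou

Each term wraps the previous one in oo on the left and ou on the right.
From ooooooooiiouououou, 2 further steps: ooooooooiiouououou → ooooooooooiiououououou → (answer).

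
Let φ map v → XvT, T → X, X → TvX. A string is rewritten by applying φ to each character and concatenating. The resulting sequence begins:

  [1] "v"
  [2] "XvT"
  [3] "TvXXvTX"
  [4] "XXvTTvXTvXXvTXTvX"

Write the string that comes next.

TvXTvXXvTXXXvTTvXXXvTTvXTvXXvTXTvXXXvTTvX

φ(XXvTTvXTvXXvTXTvX) expands symbol-by-symbol to TvX TvX XvT X X XvT TvX X XvT TvX TvX XvT X TvX X XvT TvX; joining the 17 pieces gives the next term.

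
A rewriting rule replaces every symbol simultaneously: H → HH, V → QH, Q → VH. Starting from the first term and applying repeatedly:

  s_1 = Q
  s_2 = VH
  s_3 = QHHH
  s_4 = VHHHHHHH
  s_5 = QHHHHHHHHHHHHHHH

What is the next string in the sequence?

VHHHHHHHHHHHHHHHHHHHHHHHHHHHHHHH

φ(QHHHHHHHHHHHHHHH) expands symbol-by-symbol to VH HH HH HH HH HH HH HH HH HH HH HH HH HH HH HH; joining the 16 pieces gives the next term.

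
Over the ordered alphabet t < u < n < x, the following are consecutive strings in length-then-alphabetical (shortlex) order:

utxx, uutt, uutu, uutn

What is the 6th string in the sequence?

Stepping forward 2 times from uutn: uutn → uutx, then the target.

uuut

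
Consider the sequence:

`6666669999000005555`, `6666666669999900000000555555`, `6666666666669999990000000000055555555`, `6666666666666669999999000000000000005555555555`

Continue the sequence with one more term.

The n-th term is 3n 6's then n+2 9's then 3n-1 0's then 2n 5's, where the shown terms are n = 2, 3, 4, 5.
For the next term, n = 6, so the run lengths are 18, 8, 17, 12.

6666666666666666669999999900000000000000000555555555555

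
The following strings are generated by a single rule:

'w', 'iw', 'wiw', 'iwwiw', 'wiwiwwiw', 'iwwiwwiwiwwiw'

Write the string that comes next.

wiwiwwiwiwwiwwiwiwwiw

This is a Fibonacci-style word recurrence s(k) = s(k−2)·s(k−1): e.g. w·iw = wiw.
So term 7 is wiwiwwiw·iwwiwwiwiwwiw.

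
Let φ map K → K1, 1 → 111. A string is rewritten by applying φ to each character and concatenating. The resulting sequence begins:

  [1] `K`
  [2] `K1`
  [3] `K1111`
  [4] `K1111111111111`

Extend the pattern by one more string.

Rewriting the 14 symbols of K1111111111111 one by one yields K1 111 111 111 111 111 111 111 111 111 111 111 111 111; concatenated:

K1111111111111111111111111111111111111111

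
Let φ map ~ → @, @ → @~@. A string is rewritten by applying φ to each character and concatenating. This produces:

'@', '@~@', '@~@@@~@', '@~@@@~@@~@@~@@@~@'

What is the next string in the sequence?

@~@@@~@@~@@~@@@~@@~@@@~@@~@@@~@@~@@~@@@~@

Replace each of the 17 characters of @~@@@~@@~@@~@@@~@ in place — @~@ @ @~@ @~@ @~@ @ @~@ @~@ @ @~@ @~@ @ @~@ @~@ @~@ @ @~@ — and concatenate.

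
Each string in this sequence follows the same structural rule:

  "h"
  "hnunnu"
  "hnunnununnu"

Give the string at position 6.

hnunnununnununnununnununnu

Each term is the previous one with nunnu appended.
From hnunnununnu, 3 further steps: hnunnununnu → hnunnununnununnu → hnunnununnununnununnu → (answer).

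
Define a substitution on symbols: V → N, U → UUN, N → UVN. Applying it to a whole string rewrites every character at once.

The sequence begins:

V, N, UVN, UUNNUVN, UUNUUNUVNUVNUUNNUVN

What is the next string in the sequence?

UUNUUNUVNUUNUUNUVNUUNNUVNUUNNUVNUUNUUNUVNUVNUUNNUVN

Replace each of the 19 characters of UUNUUNUVNUVNUUNNUVN in place — UUN UUN UVN UUN UUN UVN UUN N UVN UUN N UVN UUN UUN UVN UVN UUN N UVN — and concatenate.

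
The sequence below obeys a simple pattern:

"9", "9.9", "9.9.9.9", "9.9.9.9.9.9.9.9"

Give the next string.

Each string is two copies of the previous one joined by '.'.
One more doubling of 9.9.9.9.9.9.9.9 gives the answer.

9.9.9.9.9.9.9.9.9.9.9.9.9.9.9.9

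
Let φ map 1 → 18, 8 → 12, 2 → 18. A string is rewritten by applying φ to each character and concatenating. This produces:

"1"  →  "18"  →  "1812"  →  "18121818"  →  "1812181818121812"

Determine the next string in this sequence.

18121818181218121812181818121818

φ(1812181818121812) expands symbol-by-symbol to 18 12 18 18 18 12 18 12 18 12 18 18 18 12 18 18; joining the 16 pieces gives the next term.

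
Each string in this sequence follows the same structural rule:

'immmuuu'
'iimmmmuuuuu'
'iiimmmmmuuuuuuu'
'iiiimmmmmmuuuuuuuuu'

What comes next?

iiiiimmmmmmmuuuuuuuuuuu

Each string has the form i^{n-1} m^{n+1} u^{2n-1}, where the shown terms are n = 2, 3, 4, 5.
Setting n = 6 gives 5, 7, 11 characters in each block.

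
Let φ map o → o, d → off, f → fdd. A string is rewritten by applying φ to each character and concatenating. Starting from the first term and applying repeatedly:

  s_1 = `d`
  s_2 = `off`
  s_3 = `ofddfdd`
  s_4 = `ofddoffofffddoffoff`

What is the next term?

Rewriting the 19 symbols of ofddoffofffddoffoff one by one yields o fdd off off o fdd fdd o fdd fdd fdd off off o fdd fdd o fdd fdd; concatenated:

ofddoffoffofddfddofddfddfddoffoffofddfddofddfdd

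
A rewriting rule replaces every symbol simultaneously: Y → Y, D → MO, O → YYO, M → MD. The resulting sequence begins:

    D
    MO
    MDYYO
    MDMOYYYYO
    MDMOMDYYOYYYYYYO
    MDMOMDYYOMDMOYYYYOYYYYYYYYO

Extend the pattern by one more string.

Replace each of the 27 characters of MDMOMDYYOMDMOYYYYOYYYYYYYYO in place — MD MO MD YYO MD MO Y Y YYO MD MO MD YYO Y Y Y Y YYO Y Y Y Y Y Y Y Y YYO — and concatenate.

MDMOMDYYOMDMOYYYYOMDMOMDYYOYYYYYYOYYYYYYYYYYO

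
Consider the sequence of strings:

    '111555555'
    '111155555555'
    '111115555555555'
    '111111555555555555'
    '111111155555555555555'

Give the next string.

Term n consists of n+1 1's, followed by 2n+2 5's, where the shown terms are n = 2, 3, 4, 5, 6.
Setting n = 7 gives 8, 16 characters in each block.

111111115555555555555555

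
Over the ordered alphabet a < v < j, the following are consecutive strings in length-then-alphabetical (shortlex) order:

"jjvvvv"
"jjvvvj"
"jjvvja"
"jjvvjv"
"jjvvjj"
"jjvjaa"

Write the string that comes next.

jjvjav

Treat jjvjaa as a base-3 numeral over the given alphabet and add one, carrying through any trailing j's.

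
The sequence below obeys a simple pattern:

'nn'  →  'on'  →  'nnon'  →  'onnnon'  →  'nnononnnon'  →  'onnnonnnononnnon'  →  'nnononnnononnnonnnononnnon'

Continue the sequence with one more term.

This is a Fibonacci-style word recurrence s(k) = s(k−2)·s(k−1): e.g. nn·on = nnon.
The next term joins onnnonnnononnnon and nnononnnononnnonnnononnnon.

onnnonnnononnnonnnononnnononnnonnnononnnon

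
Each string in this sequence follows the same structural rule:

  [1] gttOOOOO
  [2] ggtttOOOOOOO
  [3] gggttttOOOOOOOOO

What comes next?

Reading off run lengths: g runs 1, 2, 3; t runs 2, 3, 4; O runs 5, 7, 9 — each is linear in n, where the shown terms are n = 2, 3, 4.
At n = 5 the blocks have lengths 4, 5, 11.

ggggtttttOOOOOOOOOOO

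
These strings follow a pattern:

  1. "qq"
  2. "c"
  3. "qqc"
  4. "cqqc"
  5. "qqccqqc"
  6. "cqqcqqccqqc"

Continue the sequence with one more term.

qqccqqccqqcqqccqqc

This is a Fibonacci-style word recurrence s(k) = s(k−2)·s(k−1): e.g. qq·c = qqc.
So term 7 is qqccqqc·cqqcqqccqqc.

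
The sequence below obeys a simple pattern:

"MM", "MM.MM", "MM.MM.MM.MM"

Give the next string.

Each string is two copies of the previous one joined by '.'.
Doubling MM.MM.MM.MM with '.' between the halves:

MM.MM.MM.MM.MM.MM.MM.MM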